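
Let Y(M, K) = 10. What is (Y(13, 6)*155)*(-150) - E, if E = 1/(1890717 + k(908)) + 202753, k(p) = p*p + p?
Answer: -1182185885518/2716089 ≈ -4.3525e+5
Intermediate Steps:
k(p) = p + p² (k(p) = p² + p = p + p²)
E = 550695193018/2716089 (E = 1/(1890717 + 908*(1 + 908)) + 202753 = 1/(1890717 + 908*909) + 202753 = 1/(1890717 + 825372) + 202753 = 1/2716089 + 202753 = 550695193018/2716089 ≈ 2.0275e+5)
(Y(13, 6)*155)*(-150) - E = (10*155)*(-150) - 1*550695193018/2716089 = 1550*(-150) - 550695193018/2716089 = -232500 - 550695193018/2716089 = -1182185885518/2716089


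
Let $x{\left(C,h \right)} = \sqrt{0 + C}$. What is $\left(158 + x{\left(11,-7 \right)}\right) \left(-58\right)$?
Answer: $-9164 - 58 \sqrt{11} \approx -9356.4$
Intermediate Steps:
$x{\left(C,h \right)} = \sqrt{C}$
$\left(158 + x{\left(11,-7 \right)}\right) \left(-58\right) = \left(158 + \sqrt{11}\right) \left(-58\right) = -9164 - 58 \sqrt{11}$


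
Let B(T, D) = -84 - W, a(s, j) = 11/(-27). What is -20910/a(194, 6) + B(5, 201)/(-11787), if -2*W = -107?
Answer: 13309176205/259314 ≈ 51325.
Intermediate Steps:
W = 107/2 (W = -1/2*(-107) = 107/2 ≈ 53.500)
a(s, j) = -11/27 (a(s, j) = 11*(-1/27) = -11/27)
B(T, D) = -275/2 (B(T, D) = -84 - 1*107/2 = -84 - 107/2 = -275/2)
-20910/a(194, 6) + B(5, 201)/(-11787) = -20910/(-11/27) - 275/2/(-11787) = -20910*(-27/11) - 275/2*(-1/11787) = 564570/11 + 275/23574 = 13309176205/259314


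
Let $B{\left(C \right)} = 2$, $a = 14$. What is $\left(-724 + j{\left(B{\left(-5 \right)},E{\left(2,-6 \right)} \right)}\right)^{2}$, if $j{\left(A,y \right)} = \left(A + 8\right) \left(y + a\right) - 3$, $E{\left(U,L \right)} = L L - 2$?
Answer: $61009$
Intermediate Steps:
$E{\left(U,L \right)} = -2 + L^{2}$ ($E{\left(U,L \right)} = L^{2} - 2 = -2 + L^{2}$)
$j{\left(A,y \right)} = -3 + \left(8 + A\right) \left(14 + y\right)$ ($j{\left(A,y \right)} = \left(A + 8\right) \left(y + 14\right) - 3 = \left(8 + A\right) \left(14 + y\right) - 3 = -3 + \left(8 + A\right) \left(14 + y\right)$)
$\left(-724 + j{\left(B{\left(-5 \right)},E{\left(2,-6 \right)} \right)}\right)^{2} = \left(-724 + \left(109 + 8 \left(-2 + \left(-6\right)^{2}\right) + 14 \cdot 2 + 2 \left(-2 + \left(-6\right)^{2}\right)\right)\right)^{2} = \left(-724 + \left(109 + 8 \left(-2 + 36\right) + 28 + 2 \left(-2 + 36\right)\right)\right)^{2} = \left(-724 + \left(109 + 8 \cdot 34 + 28 + 2 \cdot 34\right)\right)^{2} = \left(-724 + \left(109 + 272 + 28 + 68\right)\right)^{2} = \left(-724 + 477\right)^{2} = \left(-247\right)^{2} = 61009$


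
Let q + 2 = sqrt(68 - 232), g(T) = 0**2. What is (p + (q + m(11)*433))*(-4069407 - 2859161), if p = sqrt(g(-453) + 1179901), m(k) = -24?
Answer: 72015535792 - 6928568*sqrt(1179901) - 13857136*I*sqrt(41) ≈ 6.449e+10 - 8.8729e+7*I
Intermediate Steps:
g(T) = 0
q = -2 + 2*I*sqrt(41) (q = -2 + sqrt(68 - 232) = -2 + sqrt(-164) = -2 + 2*I*sqrt(41) ≈ -2.0 + 12.806*I)
p = sqrt(1179901) (p = sqrt(0 + 1179901) = sqrt(1179901) ≈ 1086.2)
(p + (q + m(11)*433))*(-4069407 - 2859161) = (sqrt(1179901) + ((-2 + 2*I*sqrt(41)) - 24*433))*(-4069407 - 2859161) = (sqrt(1179901) + ((-2 + 2*I*sqrt(41)) - 10392))*(-6928568) = (sqrt(1179901) + (-10394 + 2*I*sqrt(41)))*(-6928568) = (-10394 + sqrt(1179901) + 2*I*sqrt(41))*(-6928568) = 72015535792 - 6928568*sqrt(1179901) - 13857136*I*sqrt(41)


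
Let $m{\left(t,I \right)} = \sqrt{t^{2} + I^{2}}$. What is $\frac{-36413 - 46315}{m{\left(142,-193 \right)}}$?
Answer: $- \frac{82728 \sqrt{57413}}{57413} \approx -345.26$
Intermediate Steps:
$m{\left(t,I \right)} = \sqrt{I^{2} + t^{2}}$
$\frac{-36413 - 46315}{m{\left(142,-193 \right)}} = \frac{-36413 - 46315}{\sqrt{\left(-193\right)^{2} + 142^{2}}} = \frac{-36413 - 46315}{\sqrt{37249 + 20164}} = - \frac{82728}{\sqrt{57413}} = - 82728 \frac{\sqrt{57413}}{57413} = - \frac{82728 \sqrt{57413}}{57413}$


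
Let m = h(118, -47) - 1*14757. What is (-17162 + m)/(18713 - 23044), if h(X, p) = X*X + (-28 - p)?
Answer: 17976/4331 ≈ 4.1505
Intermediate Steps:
h(X, p) = -28 + X**2 - p (h(X, p) = X**2 + (-28 - p) = -28 + X**2 - p)
m = -814 (m = (-28 + 118**2 - 1*(-47)) - 1*14757 = (-28 + 13924 + 47) - 14757 = 13943 - 14757 = -814)
(-17162 + m)/(18713 - 23044) = (-17162 - 814)/(18713 - 23044) = -17976/(-4331) = -17976*(-1/4331) = 17976/4331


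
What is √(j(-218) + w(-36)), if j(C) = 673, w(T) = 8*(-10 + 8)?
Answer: 3*√73 ≈ 25.632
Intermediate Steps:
w(T) = -16 (w(T) = 8*(-2) = -16)
√(j(-218) + w(-36)) = √(673 - 16) = √657 = 3*√73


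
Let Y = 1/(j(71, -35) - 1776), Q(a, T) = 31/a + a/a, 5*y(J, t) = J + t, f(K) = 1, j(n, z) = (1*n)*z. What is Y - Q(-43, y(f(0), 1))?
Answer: -51175/183223 ≈ -0.27930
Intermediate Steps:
j(n, z) = n*z
y(J, t) = J/5 + t/5 (y(J, t) = (J + t)/5 = J/5 + t/5)
Q(a, T) = 1 + 31/a (Q(a, T) = 31/a + 1 = 1 + 31/a)
Y = -1/4261 (Y = 1/(71*(-35) - 1776) = 1/(-2485 - 1776) = 1/(-4261) = -1/4261 ≈ -0.00023469)
Y - Q(-43, y(f(0), 1)) = -1/4261 - (31 - 43)/(-43) = -1/4261 - (-1)*(-12)/43 = -1/4261 - 1*12/43 = -1/4261 - 12/43 = -51175/183223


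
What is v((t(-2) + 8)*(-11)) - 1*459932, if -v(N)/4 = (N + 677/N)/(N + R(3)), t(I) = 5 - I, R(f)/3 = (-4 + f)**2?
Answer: -6147046984/13365 ≈ -4.5994e+5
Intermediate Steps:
R(f) = 3*(-4 + f)**2
v(N) = -4*(N + 677/N)/(3 + N) (v(N) = -4*(N + 677/N)/(N + 3*(-4 + 3)**2) = -4*(N + 677/N)/(N + 3*(-1)**2) = -4*(N + 677/N)/(N + 3*1) = -4*(N + 677/N)/(N + 3) = -4*(N + 677/N)/(3 + N))
v((t(-2) + 8)*(-11)) - 1*459932 = 4*(-677 - (((5 - 1*(-2)) + 8)*(-11))**2)/(((((5 - 1*(-2)) + 8)*(-11)))*(3 + ((5 - 1*(-2)) + 8)*(-11))) - 1*459932 = 4*(-677 - (((5 + 2) + 8)*(-11))**2)/(((((5 + 2) + 8)*(-11)))*(3 + ((5 + 2) + 8)*(-11))) - 459932 = 4*(-677 - ((7 + 8)*(-11))**2)/((((7 + 8)*(-11)))*(3 + (7 + 8)*(-11))) - 459932 = 4*(-677 - (15*(-11))**2)/(((15*(-11)))*(3 + 15*(-11))) - 459932 = 4*(-677 - 1*(-165)**2)/(-165*(3 - 165)) - 459932 = 4*(-1/165)*(-677 - 1*27225)/(-162) - 459932 = 4*(-1/165)*(-1/162)*(-677 - 27225) - 459932 = 4*(-1/165)*(-1/162)*(-27902) - 459932 = -55804/13365 - 459932 = -6147046984/13365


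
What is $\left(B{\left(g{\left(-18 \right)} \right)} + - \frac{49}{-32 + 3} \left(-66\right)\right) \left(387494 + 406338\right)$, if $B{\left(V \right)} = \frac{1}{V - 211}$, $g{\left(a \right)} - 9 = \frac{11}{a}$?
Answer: $- \frac{9363184933440}{105763} \approx -8.853 \cdot 10^{7}$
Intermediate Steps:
$g{\left(a \right)} = 9 + \frac{11}{a}$
$B{\left(V \right)} = \frac{1}{-211 + V}$
$\left(B{\left(g{\left(-18 \right)} \right)} + - \frac{49}{-32 + 3} \left(-66\right)\right) \left(387494 + 406338\right) = \left(\frac{1}{-211 + \left(9 + \frac{11}{-18}\right)} + - \frac{49}{-32 + 3} \left(-66\right)\right) \left(387494 + 406338\right) = \left(\frac{1}{-211 + \left(9 + 11 \left(- \frac{1}{18}\right)\right)} + - \frac{49}{-29} \left(-66\right)\right) 793832 = \left(\frac{1}{-211 + \left(9 - \frac{11}{18}\right)} + \left(-49\right) \left(- \frac{1}{29}\right) \left(-66\right)\right) 793832 = \left(\frac{1}{-211 + \frac{151}{18}} + \frac{49}{29} \left(-66\right)\right) 793832 = \left(\frac{1}{- \frac{3647}{18}} - \frac{3234}{29}\right) 793832 = \left(- \frac{18}{3647} - \frac{3234}{29}\right) 793832 = \left(- \frac{11794920}{105763}\right) 793832 = - \frac{9363184933440}{105763}$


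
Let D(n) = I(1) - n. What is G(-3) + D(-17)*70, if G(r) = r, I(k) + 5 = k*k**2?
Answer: 907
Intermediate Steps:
I(k) = -5 + k**3 (I(k) = -5 + k*k**2 = -5 + k**3)
D(n) = -4 - n (D(n) = (-5 + 1**3) - n = (-5 + 1) - n = -4 - n)
G(-3) + D(-17)*70 = -3 + (-4 - 1*(-17))*70 = -3 + (-4 + 17)*70 = -3 + 13*70 = -3 + 910 = 907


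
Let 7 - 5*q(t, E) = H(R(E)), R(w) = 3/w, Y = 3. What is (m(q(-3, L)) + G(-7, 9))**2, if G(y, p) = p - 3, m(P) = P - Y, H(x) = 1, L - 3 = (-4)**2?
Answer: 441/25 ≈ 17.640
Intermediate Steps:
L = 19 (L = 3 + (-4)**2 = 3 + 16 = 19)
q(t, E) = 6/5 (q(t, E) = 7/5 - 1/5*1 = 7/5 - 1/5 = 6/5)
m(P) = -3 + P (m(P) = P - 1*3 = P - 3 = -3 + P)
G(y, p) = -3 + p
(m(q(-3, L)) + G(-7, 9))**2 = ((-3 + 6/5) + (-3 + 9))**2 = (-9/5 + 6)**2 = (21/5)**2 = 441/25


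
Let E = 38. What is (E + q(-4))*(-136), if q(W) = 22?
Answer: -8160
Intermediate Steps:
(E + q(-4))*(-136) = (38 + 22)*(-136) = 60*(-136) = -8160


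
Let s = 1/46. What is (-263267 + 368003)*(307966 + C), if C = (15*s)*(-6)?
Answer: 741863207328/23 ≈ 3.2255e+10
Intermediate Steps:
s = 1/46 ≈ 0.021739
C = -45/23 (C = (15*(1/46))*(-6) = (15/46)*(-6) = -45/23 ≈ -1.9565)
(-263267 + 368003)*(307966 + C) = (-263267 + 368003)*(307966 - 45/23) = 104736*(7083173/23) = 741863207328/23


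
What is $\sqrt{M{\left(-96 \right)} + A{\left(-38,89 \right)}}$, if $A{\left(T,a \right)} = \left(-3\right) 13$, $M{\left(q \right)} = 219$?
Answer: $6 \sqrt{5} \approx 13.416$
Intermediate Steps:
$A{\left(T,a \right)} = -39$
$\sqrt{M{\left(-96 \right)} + A{\left(-38,89 \right)}} = \sqrt{219 - 39} = \sqrt{180} = 6 \sqrt{5}$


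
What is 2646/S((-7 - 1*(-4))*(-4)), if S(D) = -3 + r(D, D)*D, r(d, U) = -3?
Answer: -882/13 ≈ -67.846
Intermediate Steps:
S(D) = -3 - 3*D
2646/S((-7 - 1*(-4))*(-4)) = 2646/(-3 - 3*(-7 - 1*(-4))*(-4)) = 2646/(-3 - 3*(-7 + 4)*(-4)) = 2646/(-3 - (-9)*(-4)) = 2646/(-3 - 3*12) = 2646/(-3 - 36) = 2646/(-39) = 2646*(-1/39) = -882/13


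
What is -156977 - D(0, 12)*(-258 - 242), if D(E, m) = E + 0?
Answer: -156977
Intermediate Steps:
D(E, m) = E
-156977 - D(0, 12)*(-258 - 242) = -156977 - 0*(-258 - 242) = -156977 - 0*(-500) = -156977 - 1*0 = -156977 + 0 = -156977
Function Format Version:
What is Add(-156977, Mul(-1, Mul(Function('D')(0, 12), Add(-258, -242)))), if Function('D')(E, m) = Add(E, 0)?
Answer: -156977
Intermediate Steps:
Function('D')(E, m) = E
Add(-156977, Mul(-1, Mul(Function('D')(0, 12), Add(-258, -242)))) = Add(-156977, Mul(-1, Mul(0, Add(-258, -242)))) = Add(-156977, Mul(-1, Mul(0, -500))) = Add(-156977, Mul(-1, 0)) = Add(-156977, 0) = -156977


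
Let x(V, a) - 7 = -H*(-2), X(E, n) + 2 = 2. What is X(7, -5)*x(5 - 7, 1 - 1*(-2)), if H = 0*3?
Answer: 0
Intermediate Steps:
X(E, n) = 0 (X(E, n) = -2 + 2 = 0)
H = 0
x(V, a) = 7 (x(V, a) = 7 - 1*0*(-2) = 7 + 0*(-2) = 7 + 0 = 7)
X(7, -5)*x(5 - 7, 1 - 1*(-2)) = 0*7 = 0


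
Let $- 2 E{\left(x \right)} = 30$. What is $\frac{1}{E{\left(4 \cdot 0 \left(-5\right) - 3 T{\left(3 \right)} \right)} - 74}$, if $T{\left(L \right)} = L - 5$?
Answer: $- \frac{1}{89} \approx -0.011236$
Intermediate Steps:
$T{\left(L \right)} = -5 + L$ ($T{\left(L \right)} = L - 5 = -5 + L$)
$E{\left(x \right)} = -15$ ($E{\left(x \right)} = \left(- \frac{1}{2}\right) 30 = -15$)
$\frac{1}{E{\left(4 \cdot 0 \left(-5\right) - 3 T{\left(3 \right)} \right)} - 74} = \frac{1}{-15 - 74} = \frac{1}{-89} = - \frac{1}{89}$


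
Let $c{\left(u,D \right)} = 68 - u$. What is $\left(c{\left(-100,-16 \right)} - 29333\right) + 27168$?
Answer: $-1997$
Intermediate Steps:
$\left(c{\left(-100,-16 \right)} - 29333\right) + 27168 = \left(\left(68 - -100\right) - 29333\right) + 27168 = \left(\left(68 + 100\right) - 29333\right) + 27168 = \left(168 - 29333\right) + 27168 = -29165 + 27168 = -1997$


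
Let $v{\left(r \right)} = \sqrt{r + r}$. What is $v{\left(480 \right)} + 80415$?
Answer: $80415 + 8 \sqrt{15} \approx 80446.0$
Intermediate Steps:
$v{\left(r \right)} = \sqrt{2} \sqrt{r}$ ($v{\left(r \right)} = \sqrt{2 r} = \sqrt{2} \sqrt{r}$)
$v{\left(480 \right)} + 80415 = \sqrt{2} \sqrt{480} + 80415 = \sqrt{2} \cdot 4 \sqrt{30} + 80415 = 8 \sqrt{15} + 80415 = 80415 + 8 \sqrt{15}$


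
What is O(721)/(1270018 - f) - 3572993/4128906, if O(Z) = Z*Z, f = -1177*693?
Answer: -5305741843301/8611572537174 ≈ -0.61612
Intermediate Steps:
f = -815661
O(Z) = Z²
O(721)/(1270018 - f) - 3572993/4128906 = 721²/(1270018 - 1*(-815661)) - 3572993/4128906 = 519841/(1270018 + 815661) - 3572993*1/4128906 = 519841/2085679 - 3572993/4128906 = -5305741843301/8611572537174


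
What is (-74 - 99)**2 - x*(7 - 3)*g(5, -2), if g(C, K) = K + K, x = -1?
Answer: 29913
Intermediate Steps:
g(C, K) = 2*K
(-74 - 99)**2 - x*(7 - 3)*g(5, -2) = (-74 - 99)**2 - (-(7 - 3))*2*(-2) = (-173)**2 - (-1*4)*(-4) = 29929 - (-4)*(-4) = 29929 - 1*16 = 29929 - 16 = 29913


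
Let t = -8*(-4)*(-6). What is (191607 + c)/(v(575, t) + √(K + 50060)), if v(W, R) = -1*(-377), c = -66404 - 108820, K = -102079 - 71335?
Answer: 6176391/265483 - 49149*I*√13706/265483 ≈ 23.265 - 21.674*I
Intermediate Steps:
K = -173414
c = -175224
t = -192 (t = 32*(-6) = -192)
v(W, R) = 377
(191607 + c)/(v(575, t) + √(K + 50060)) = (191607 - 175224)/(377 + √(-173414 + 50060)) = 16383/(377 + √(-123354)) = 16383/(377 + 3*I*√13706)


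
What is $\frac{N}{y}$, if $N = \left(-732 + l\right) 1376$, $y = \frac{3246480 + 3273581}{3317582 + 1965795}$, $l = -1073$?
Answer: $- \frac{13122217787360}{6520061} \approx -2.0126 \cdot 10^{6}$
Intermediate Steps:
$y = \frac{6520061}{5283377} \approx 1.2341$
$N = -2483680$ ($N = \left(-732 - 1073\right) 1376 = \left(-1805\right) 1376 = -2483680$)
$\frac{N}{y} = - \frac{2483680}{\frac{6520061}{5283377}} = \left(-2483680\right) \frac{5283377}{6520061} = - \frac{13122217787360}{6520061}$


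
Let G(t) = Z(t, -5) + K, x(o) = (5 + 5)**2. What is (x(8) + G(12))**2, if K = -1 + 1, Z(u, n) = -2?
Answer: 9604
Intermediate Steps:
K = 0
x(o) = 100 (x(o) = 10**2 = 100)
G(t) = -2 (G(t) = -2 + 0 = -2)
(x(8) + G(12))**2 = (100 - 2)**2 = 98**2 = 9604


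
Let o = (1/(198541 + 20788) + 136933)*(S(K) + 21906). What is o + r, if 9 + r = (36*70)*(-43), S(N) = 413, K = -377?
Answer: 60935563107291/19939 ≈ 3.0561e+9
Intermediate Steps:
r = -108369 (r = -9 + (36*70)*(-43) = -9 + 2520*(-43) = -9 - 108360 = -108369)
o = 60937723876782/19939 (o = (1/(198541 + 20788) + 136933)*(413 + 21906) = (1/219329 + 136933)*22319 = (30033377958/219329)*22319 = 60937723876782/19939 ≈ 3.0562e+9)
o + r = 60937723876782/19939 - 108369 = 60935563107291/19939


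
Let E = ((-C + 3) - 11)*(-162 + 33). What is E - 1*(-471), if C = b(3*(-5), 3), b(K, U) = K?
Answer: -432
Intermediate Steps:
C = -15 (C = 3*(-5) = -15)
E = -903 (E = ((-1*(-15) + 3) - 11)*(-162 + 33) = ((15 + 3) - 11)*(-129) = (18 - 11)*(-129) = 7*(-129) = -903)
E - 1*(-471) = -903 - 1*(-471) = -903 + 471 = -432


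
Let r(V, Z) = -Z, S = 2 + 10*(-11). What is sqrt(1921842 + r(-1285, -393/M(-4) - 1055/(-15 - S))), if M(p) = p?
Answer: sqrt(66485039235)/186 ≈ 1386.3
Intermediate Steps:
S = -108 (S = 2 - 110 = -108)
sqrt(1921842 + r(-1285, -393/M(-4) - 1055/(-15 - S))) = sqrt(1921842 - (-393/(-4) - 1055/(-15 - 1*(-108)))) = sqrt(1921842 - (-393*(-1/4) - 1055/(-15 + 108))) = sqrt(1921842 - (393/4 - 1055/93)) = sqrt(1921842 - 1*32329/372) = sqrt(1921842 - 32329/372) = sqrt(714892895/372) = sqrt(66485039235)/186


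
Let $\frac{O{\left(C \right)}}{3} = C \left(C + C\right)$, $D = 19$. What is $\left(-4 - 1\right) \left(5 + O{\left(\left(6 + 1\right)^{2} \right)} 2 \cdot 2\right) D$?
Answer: $-5474755$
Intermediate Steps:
$O{\left(C \right)} = 6 C^{2}$ ($O{\left(C \right)} = 3 C \left(C + C\right) = 3 C 2 C = 3 \cdot 2 C^{2} = 6 C^{2}$)
$\left(-4 - 1\right) \left(5 + O{\left(\left(6 + 1\right)^{2} \right)} 2 \cdot 2\right) D = \left(-4 - 1\right) \left(5 + 6 \left(\left(6 + 1\right)^{2}\right)^{2} \cdot 2 \cdot 2\right) 19 = - 5 \left(5 + 6 \left(7^{2}\right)^{2} \cdot 4\right) 19 = - 5 \left(5 + 6 \cdot 49^{2} \cdot 4\right) 19 = - 5 \left(5 + 6 \cdot 2401 \cdot 4\right) 19 = - 5 \left(5 + 14406 \cdot 4\right) 19 = - 5 \left(5 + 57624\right) 19 = \left(-5\right) 57629 \cdot 19 = \left(-288145\right) 19 = -5474755$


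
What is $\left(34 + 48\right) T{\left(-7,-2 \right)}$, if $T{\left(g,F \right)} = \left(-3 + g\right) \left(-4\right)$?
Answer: $3280$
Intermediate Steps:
$T{\left(g,F \right)} = 12 - 4 g$
$\left(34 + 48\right) T{\left(-7,-2 \right)} = \left(34 + 48\right) \left(12 - -28\right) = 82 \left(12 + 28\right) = 82 \cdot 40 = 3280$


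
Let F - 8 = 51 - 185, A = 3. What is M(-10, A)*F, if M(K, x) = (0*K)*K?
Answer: 0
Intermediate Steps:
M(K, x) = 0 (M(K, x) = 0*K = 0)
F = -126 (F = 8 + (51 - 185) = 8 - 134 = -126)
M(-10, A)*F = 0*(-126) = 0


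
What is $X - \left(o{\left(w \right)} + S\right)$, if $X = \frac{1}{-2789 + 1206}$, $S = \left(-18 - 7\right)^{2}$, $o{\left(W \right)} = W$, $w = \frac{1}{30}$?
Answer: $- \frac{29682863}{47490} \approx -625.03$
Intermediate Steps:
$w = \frac{1}{30} \approx 0.033333$
$S = 625$ ($S = \left(-25\right)^{2} = 625$)
$X = - \frac{1}{1583}$ ($X = \frac{1}{-1583} = - \frac{1}{1583} \approx -0.00063171$)
$X - \left(o{\left(w \right)} + S\right) = - \frac{1}{1583} - \left(\frac{1}{30} + 625\right) = - \frac{1}{1583} - \frac{18751}{30} = - \frac{29682863}{47490}$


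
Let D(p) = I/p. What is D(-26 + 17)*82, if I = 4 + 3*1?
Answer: -574/9 ≈ -63.778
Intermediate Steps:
I = 7 (I = 4 + 3 = 7)
D(p) = 7/p
D(-26 + 17)*82 = (7/(-26 + 17))*82 = (7/(-9))*82 = (7*(-⅑))*82 = -7/9*82 = -574/9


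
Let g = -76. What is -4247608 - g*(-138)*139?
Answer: -5705440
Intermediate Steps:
-4247608 - g*(-138)*139 = -4247608 - (-76*(-138))*139 = -4247608 - 10488*139 = -4247608 - 1*1457832 = -4247608 - 1457832 = -5705440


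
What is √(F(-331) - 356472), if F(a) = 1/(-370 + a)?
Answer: I*√175170697973/701 ≈ 597.05*I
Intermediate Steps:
√(F(-331) - 356472) = √(1/(-370 - 331) - 356472) = √(1/(-701) - 356472) = √(-1/701 - 356472) = √(-249886873/701) = I*√175170697973/701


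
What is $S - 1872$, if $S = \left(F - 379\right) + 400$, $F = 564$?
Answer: $-1287$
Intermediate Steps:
$S = 585$ ($S = \left(564 - 379\right) + 400 = 185 + 400 = 585$)
$S - 1872 = 585 - 1872 = -1287$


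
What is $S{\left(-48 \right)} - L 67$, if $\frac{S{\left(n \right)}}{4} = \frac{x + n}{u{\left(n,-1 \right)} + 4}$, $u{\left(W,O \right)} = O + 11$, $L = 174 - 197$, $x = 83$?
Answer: $1551$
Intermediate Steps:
$L = -23$
$u{\left(W,O \right)} = 11 + O$
$S{\left(n \right)} = \frac{166}{7} + \frac{2 n}{7}$ ($S{\left(n \right)} = 4 \frac{83 + n}{\left(11 - 1\right) + 4} = 4 \frac{83 + n}{10 + 4} = 4 \frac{83 + n}{14} = 4 \left(83 + n\right) \frac{1}{14} = 4 \left(\frac{83}{14} + \frac{n}{14}\right) = \frac{166}{7} + \frac{2 n}{7}$)
$S{\left(-48 \right)} - L 67 = \left(\frac{166}{7} + \frac{2}{7} \left(-48\right)\right) - \left(-23\right) 67 = \left(\frac{166}{7} - \frac{96}{7}\right) - -1541 = 10 + 1541 = 1551$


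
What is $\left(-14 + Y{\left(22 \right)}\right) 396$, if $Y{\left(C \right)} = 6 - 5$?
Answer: $-5148$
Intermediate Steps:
$Y{\left(C \right)} = 1$ ($Y{\left(C \right)} = 6 - 5 = 1$)
$\left(-14 + Y{\left(22 \right)}\right) 396 = \left(-14 + 1\right) 396 = \left(-13\right) 396 = -5148$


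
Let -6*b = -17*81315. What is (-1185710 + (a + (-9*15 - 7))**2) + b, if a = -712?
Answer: -452003/2 ≈ -2.2600e+5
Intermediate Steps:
b = 460785/2 (b = -(-17)*81315/6 = -1/6*(-1382355) = 460785/2 ≈ 2.3039e+5)
(-1185710 + (a + (-9*15 - 7))**2) + b = (-1185710 + (-712 + (-9*15 - 7))**2) + 460785/2 = (-1185710 + (-712 + (-135 - 7))**2) + 460785/2 = (-1185710 + (-712 - 142)**2) + 460785/2 = (-1185710 + (-854)**2) + 460785/2 = (-1185710 + 729316) + 460785/2 = -456394 + 460785/2 = -452003/2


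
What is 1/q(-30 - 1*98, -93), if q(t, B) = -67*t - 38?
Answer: 1/8538 ≈ 0.00011712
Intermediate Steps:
q(t, B) = -38 - 67*t
1/q(-30 - 1*98, -93) = 1/(-38 - 67*(-30 - 1*98)) = 1/(-38 - 67*(-30 - 98)) = 1/(-38 - 67*(-128)) = 1/(-38 + 8576) = 1/8538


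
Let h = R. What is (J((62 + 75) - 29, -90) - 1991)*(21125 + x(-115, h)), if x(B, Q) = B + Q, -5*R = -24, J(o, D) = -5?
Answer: -209727704/5 ≈ -4.1946e+7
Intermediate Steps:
R = 24/5 (R = -1/5*(-24) = 24/5 ≈ 4.8000)
h = 24/5 ≈ 4.8000
(J((62 + 75) - 29, -90) - 1991)*(21125 + x(-115, h)) = (-5 - 1991)*(21125 + (-115 + 24/5)) = -1996*(21125 - 551/5) = -1996*105074/5 = -209727704/5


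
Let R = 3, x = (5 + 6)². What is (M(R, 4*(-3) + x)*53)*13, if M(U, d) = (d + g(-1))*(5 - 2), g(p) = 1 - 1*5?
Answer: 217035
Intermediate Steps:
x = 121 (x = 11² = 121)
g(p) = -4 (g(p) = 1 - 5 = -4)
M(U, d) = -12 + 3*d (M(U, d) = (d - 4)*(5 - 2) = (-4 + d)*3 = -12 + 3*d)
(M(R, 4*(-3) + x)*53)*13 = ((-12 + 3*(4*(-3) + 121))*53)*13 = ((-12 + 3*(-12 + 121))*53)*13 = ((-12 + 3*109)*53)*13 = ((-12 + 327)*53)*13 = (315*53)*13 = 16695*13 = 217035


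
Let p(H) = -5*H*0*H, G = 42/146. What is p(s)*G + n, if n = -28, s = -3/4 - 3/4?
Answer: -28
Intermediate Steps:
s = -3/2 (s = -3*¼ - 3*¼ = -¾ - ¾ = -3/2 ≈ -1.5000)
G = 21/73 (G = 42*(1/146) = 21/73 ≈ 0.28767)
p(H) = 0 (p(H) = -0*H = -5*0 = 0)
p(s)*G + n = 0*(21/73) - 28 = 0 - 28 = -28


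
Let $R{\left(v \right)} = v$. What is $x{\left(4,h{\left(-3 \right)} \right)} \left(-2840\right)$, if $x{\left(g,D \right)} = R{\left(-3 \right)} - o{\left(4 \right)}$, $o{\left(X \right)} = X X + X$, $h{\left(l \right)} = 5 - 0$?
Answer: $65320$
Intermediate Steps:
$h{\left(l \right)} = 5$ ($h{\left(l \right)} = 5 + 0 = 5$)
$o{\left(X \right)} = X + X^{2}$ ($o{\left(X \right)} = X^{2} + X = X + X^{2}$)
$x{\left(g,D \right)} = -23$ ($x{\left(g,D \right)} = -3 - 4 \left(1 + 4\right) = -3 - 4 \cdot 5 = -3 - 20 = -23$)
$x{\left(4,h{\left(-3 \right)} \right)} \left(-2840\right) = \left(-23\right) \left(-2840\right) = 65320$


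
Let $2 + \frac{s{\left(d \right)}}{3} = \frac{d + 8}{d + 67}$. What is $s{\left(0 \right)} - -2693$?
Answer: $\frac{180053}{67} \approx 2687.4$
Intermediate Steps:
$s{\left(d \right)} = -6 + \frac{3 \left(8 + d\right)}{67 + d}$ ($s{\left(d \right)} = -6 + 3 \frac{d + 8}{d + 67} = -6 + 3 \frac{8 + d}{67 + d} = -6 + \frac{3 \left(8 + d\right)}{67 + d}$)
$s{\left(0 \right)} - -2693 = \frac{3 \left(-126 - 0\right)}{67 + 0} - -2693 = \frac{3 \left(-126 + 0\right)}{67} + 2693 = 3 \cdot \frac{1}{67} \left(-126\right) + 2693 = - \frac{378}{67} + 2693 = \frac{180053}{67}$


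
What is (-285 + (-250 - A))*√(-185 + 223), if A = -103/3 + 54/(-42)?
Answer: -10487*√38/21 ≈ -3078.4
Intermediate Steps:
A = -748/21 (A = -103*⅓ + 54*(-1/42) = -103/3 - 9/7 = -748/21 ≈ -35.619)
(-285 + (-250 - A))*√(-185 + 223) = (-285 + (-250 - 1*(-748/21)))*√(-185 + 223) = (-285 + (-250 + 748/21))*√38 = (-285 - 4502/21)*√38 = -10487*√38/21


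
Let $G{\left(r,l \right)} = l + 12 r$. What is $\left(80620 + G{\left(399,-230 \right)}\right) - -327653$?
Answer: $412831$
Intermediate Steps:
$\left(80620 + G{\left(399,-230 \right)}\right) - -327653 = \left(80620 + \left(-230 + 12 \cdot 399\right)\right) - -327653 = \left(80620 + \left(-230 + 4788\right)\right) + 327653 = \left(80620 + 4558\right) + 327653 = 85178 + 327653 = 412831$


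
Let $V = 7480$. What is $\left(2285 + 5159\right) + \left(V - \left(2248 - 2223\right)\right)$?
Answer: $14899$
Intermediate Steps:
$\left(2285 + 5159\right) + \left(V - \left(2248 - 2223\right)\right) = \left(2285 + 5159\right) + \left(7480 - \left(2248 - 2223\right)\right) = 7444 + \left(7480 - 25\right) = 7444 + 7455 = 14899$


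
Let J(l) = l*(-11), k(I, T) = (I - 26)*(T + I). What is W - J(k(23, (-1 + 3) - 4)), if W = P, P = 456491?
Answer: 455798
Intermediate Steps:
k(I, T) = (-26 + I)*(I + T)
W = 456491
J(l) = -11*l
W - J(k(23, (-1 + 3) - 4)) = 456491 - (-11)*(23² - 26*23 - 26*((-1 + 3) - 4) + 23*((-1 + 3) - 4)) = 456491 - (-11)*(529 - 598 - 26*(2 - 4) + 23*(2 - 4)) = 456491 - (-11)*(529 - 598 - 26*(-2) + 23*(-2)) = 456491 - (-11)*(529 - 598 + 52 - 46) = 456491 - (-11)*(-63) = 456491 - 1*693 = 456491 - 693 = 455798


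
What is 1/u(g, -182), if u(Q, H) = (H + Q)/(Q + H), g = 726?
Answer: 1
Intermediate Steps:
u(Q, H) = 1 (u(Q, H) = (H + Q)/(H + Q) = 1)
1/u(g, -182) = 1/1 = 1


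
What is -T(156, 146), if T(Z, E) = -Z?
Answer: 156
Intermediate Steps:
-T(156, 146) = -(-1)*156 = -1*(-156) = 156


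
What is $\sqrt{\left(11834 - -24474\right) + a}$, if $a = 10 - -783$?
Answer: $\sqrt{37101} \approx 192.62$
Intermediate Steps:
$a = 793$ ($a = 10 + 783 = 793$)
$\sqrt{\left(11834 - -24474\right) + a} = \sqrt{\left(11834 - -24474\right) + 793} = \sqrt{\left(11834 + 24474\right) + 793} = \sqrt{36308 + 793} = \sqrt{37101}$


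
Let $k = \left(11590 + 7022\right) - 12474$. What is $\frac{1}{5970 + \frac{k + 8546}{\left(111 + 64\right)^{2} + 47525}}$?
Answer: $\frac{39075}{233285092} \approx 0.0001675$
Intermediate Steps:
$k = 6138$ ($k = 18612 - 12474 = 6138$)
$\frac{1}{5970 + \frac{k + 8546}{\left(111 + 64\right)^{2} + 47525}} = \frac{1}{5970 + \frac{6138 + 8546}{\left(111 + 64\right)^{2} + 47525}} = \frac{1}{5970 + \frac{14684}{175^{2} + 47525}} = \frac{1}{5970 + \frac{14684}{30625 + 47525}} = \frac{1}{5970 + \frac{14684}{78150}} = \frac{1}{5970 + 14684 \cdot \frac{1}{78150}} = \frac{1}{5970 + \frac{7342}{39075}} = \frac{1}{\frac{233285092}{39075}} = \frac{39075}{233285092}$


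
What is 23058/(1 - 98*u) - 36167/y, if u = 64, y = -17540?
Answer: -177634063/109993340 ≈ -1.6150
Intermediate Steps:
23058/(1 - 98*u) - 36167/y = 23058/(1 - 98*64) - 36167/(-17540) = 23058/(1 - 6272) - 36167*(-1/17540) = 23058/(-6271) + 36167/17540 = 23058*(-1/6271) + 36167/17540 = -23058/6271 + 36167/17540 = -177634063/109993340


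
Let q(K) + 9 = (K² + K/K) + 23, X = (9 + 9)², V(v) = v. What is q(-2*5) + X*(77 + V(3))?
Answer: 26035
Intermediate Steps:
X = 324 (X = 18² = 324)
q(K) = 15 + K² (q(K) = -9 + ((K² + K/K) + 23) = -9 + ((K² + 1) + 23) = -9 + ((1 + K²) + 23) = -9 + (24 + K²) = 15 + K²)
q(-2*5) + X*(77 + V(3)) = (15 + (-2*5)²) + 324*(77 + 3) = (15 + (-10)²) + 324*80 = (15 + 100) + 25920 = 115 + 25920 = 26035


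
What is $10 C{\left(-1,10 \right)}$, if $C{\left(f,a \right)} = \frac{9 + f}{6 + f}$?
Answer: $16$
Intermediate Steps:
$C{\left(f,a \right)} = \frac{9 + f}{6 + f}$
$10 C{\left(-1,10 \right)} = 10 \frac{9 - 1}{6 - 1} = 10 \cdot \frac{1}{5} \cdot 8 = 10 \cdot \frac{8}{5} = 16$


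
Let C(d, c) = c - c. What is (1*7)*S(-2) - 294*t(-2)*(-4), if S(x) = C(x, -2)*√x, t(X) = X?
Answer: -2352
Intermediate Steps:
C(d, c) = 0
S(x) = 0 (S(x) = 0*√x = 0)
(1*7)*S(-2) - 294*t(-2)*(-4) = (1*7)*0 - 294*(-2*(-4)) = 7*0 - 2352 = 0 - 294*8 = 0 - 2352 = -2352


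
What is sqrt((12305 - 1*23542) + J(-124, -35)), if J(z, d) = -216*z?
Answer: sqrt(15547) ≈ 124.69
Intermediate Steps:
sqrt((12305 - 1*23542) + J(-124, -35)) = sqrt((12305 - 1*23542) - 216*(-124)) = sqrt((12305 - 23542) + 26784) = sqrt(-11237 + 26784) = sqrt(15547)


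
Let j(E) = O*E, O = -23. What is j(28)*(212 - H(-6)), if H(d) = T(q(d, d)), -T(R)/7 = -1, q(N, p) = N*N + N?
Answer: -132020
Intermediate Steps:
q(N, p) = N + N² (q(N, p) = N² + N = N + N²)
T(R) = 7 (T(R) = -7*(-1) = 7)
H(d) = 7
j(E) = -23*E
j(28)*(212 - H(-6)) = (-23*28)*(212 - 1*7) = -644*(212 - 7) = -644*205 = -132020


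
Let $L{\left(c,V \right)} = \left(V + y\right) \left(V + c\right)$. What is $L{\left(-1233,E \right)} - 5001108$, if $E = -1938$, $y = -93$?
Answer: $1439193$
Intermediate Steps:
$L{\left(c,V \right)} = \left(-93 + V\right) \left(V + c\right)$ ($L{\left(c,V \right)} = \left(V - 93\right) \left(V + c\right) = \left(-93 + V\right) \left(V + c\right)$)
$L{\left(-1233,E \right)} - 5001108 = \left(\left(-1938\right)^{2} - -180234 - -114669 - -2389554\right) - 5001108 = \left(3755844 + 180234 + 114669 + 2389554\right) - 5001108 = 6440301 - 5001108 = 1439193$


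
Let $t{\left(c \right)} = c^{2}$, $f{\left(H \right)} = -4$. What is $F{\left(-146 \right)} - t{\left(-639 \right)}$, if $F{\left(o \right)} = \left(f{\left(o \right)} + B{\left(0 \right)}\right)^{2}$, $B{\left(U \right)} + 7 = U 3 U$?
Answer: $-408200$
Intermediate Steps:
$B{\left(U \right)} = -7 + 3 U^{2}$ ($B{\left(U \right)} = -7 + U 3 U = -7 + 3 U^{2}$)
$F{\left(o \right)} = 121$ ($F{\left(o \right)} = \left(-4 - \left(7 - 3 \cdot 0^{2}\right)\right)^{2} = \left(-4 + \left(-7 + 3 \cdot 0\right)\right)^{2} = \left(-4 + \left(-7 + 0\right)\right)^{2} = \left(-4 - 7\right)^{2} = \left(-11\right)^{2} = 121$)
$F{\left(-146 \right)} - t{\left(-639 \right)} = 121 - \left(-639\right)^{2} = 121 - 408321 = -408200$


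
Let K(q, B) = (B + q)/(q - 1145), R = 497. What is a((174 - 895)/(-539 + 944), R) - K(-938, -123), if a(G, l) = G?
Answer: -1931548/843615 ≈ -2.2896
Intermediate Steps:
K(q, B) = (B + q)/(-1145 + q)
a((174 - 895)/(-539 + 944), R) - K(-938, -123) = (174 - 895)/(-539 + 944) - (-123 - 938)/(-1145 - 938) = -721/405 - (-1061)/(-2083) = -721*1/405 - (-1)*(-1061)/2083 = -721/405 - 1*1061/2083 = -721/405 - 1061/2083 = -1931548/843615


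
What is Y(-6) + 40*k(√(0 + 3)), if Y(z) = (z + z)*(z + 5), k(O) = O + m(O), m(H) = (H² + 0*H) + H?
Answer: 132 + 80*√3 ≈ 270.56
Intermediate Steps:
m(H) = H + H² (m(H) = (H² + 0) + H = H² + H = H + H²)
k(O) = O + O*(1 + O)
Y(z) = 2*z*(5 + z) (Y(z) = (2*z)*(5 + z) = 2*z*(5 + z))
Y(-6) + 40*k(√(0 + 3)) = 2*(-6)*(5 - 6) + 40*(√(0 + 3)*(2 + √(0 + 3))) = 2*(-6)*(-1) + 40*(√3*(2 + √3)) = 12 + 40*√3*(2 + √3)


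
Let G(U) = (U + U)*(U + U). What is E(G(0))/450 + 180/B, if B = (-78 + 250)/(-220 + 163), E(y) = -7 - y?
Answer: -1154551/19350 ≈ -59.667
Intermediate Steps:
G(U) = 4*U² (G(U) = (2*U)*(2*U) = 4*U²)
B = -172/57 (B = 172/(-57) = 172*(-1/57) = -172/57 ≈ -3.0175)
E(G(0))/450 + 180/B = (-7 - 4*0²)/450 + 180/(-172/57) = (-7 - 4*0)*(1/450) + 180*(-57/172) = (-7 - 1*0)*(1/450) - 2565/43 = (-7 + 0)*(1/450) - 2565/43 = -7*1/450 - 2565/43 = -7/450 - 2565/43 = -1154551/19350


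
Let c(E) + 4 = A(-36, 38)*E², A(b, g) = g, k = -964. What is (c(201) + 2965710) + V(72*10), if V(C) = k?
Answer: 4499980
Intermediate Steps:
V(C) = -964
c(E) = -4 + 38*E²
(c(201) + 2965710) + V(72*10) = ((-4 + 38*201²) + 2965710) - 964 = ((-4 + 38*40401) + 2965710) - 964 = ((-4 + 1535238) + 2965710) - 964 = (1535234 + 2965710) - 964 = 4500944 - 964 = 4499980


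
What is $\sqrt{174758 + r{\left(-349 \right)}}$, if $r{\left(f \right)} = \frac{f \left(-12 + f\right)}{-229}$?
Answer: $\frac{\sqrt{9135632797}}{229} \approx 417.38$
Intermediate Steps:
$r{\left(f \right)} = - \frac{f \left(-12 + f\right)}{229}$ ($r{\left(f \right)} = f \left(-12 + f\right) \left(- \frac{1}{229}\right) = - \frac{f \left(-12 + f\right)}{229}$)
$\sqrt{174758 + r{\left(-349 \right)}} = \sqrt{174758 + \frac{1}{229} \left(-349\right) \left(12 - -349\right)} = \sqrt{174758 + \frac{1}{229} \left(-349\right) \left(12 + 349\right)} = \sqrt{174758 + \frac{1}{229} \left(-349\right) 361} = \sqrt{174758 - \frac{125989}{229}} = \sqrt{\frac{39893593}{229}} = \frac{\sqrt{9135632797}}{229}$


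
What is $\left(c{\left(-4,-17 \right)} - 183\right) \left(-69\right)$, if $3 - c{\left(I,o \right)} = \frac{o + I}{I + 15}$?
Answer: $\frac{135171}{11} \approx 12288.0$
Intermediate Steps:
$c{\left(I,o \right)} = 3 - \frac{I + o}{15 + I}$ ($c{\left(I,o \right)} = 3 - \frac{o + I}{I + 15} = 3 - \frac{I + o}{15 + I}$)
$\left(c{\left(-4,-17 \right)} - 183\right) \left(-69\right) = \left(\frac{45 - -17 + 2 \left(-4\right)}{15 - 4} - 183\right) \left(-69\right) = \left(\frac{45 + 17 - 8}{11} - 183\right) \left(-69\right) = \left(\frac{1}{11} \cdot 54 - 183\right) \left(-69\right) = \left(\frac{54}{11} - 183\right) \left(-69\right) = \left(- \frac{1959}{11}\right) \left(-69\right) = \frac{135171}{11}$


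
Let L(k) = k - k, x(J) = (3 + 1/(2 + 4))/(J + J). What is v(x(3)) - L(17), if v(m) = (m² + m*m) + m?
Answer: 703/648 ≈ 1.0849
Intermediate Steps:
x(J) = 19/(12*J) (x(J) = (3 + 1/6)/((2*J)) = (3 + ⅙)*(1/(2*J)) = 19*(1/(2*J))/6 = 19/(12*J))
L(k) = 0
v(m) = m + 2*m² (v(m) = (m² + m²) + m = 2*m² + m = m + 2*m²)
v(x(3)) - L(17) = ((19/12)/3)*(1 + 2*((19/12)/3)) - 1*0 = ((19/12)*(⅓))*(1 + 2*((19/12)*(⅓))) + 0 = 19*(1 + 2*(19/36))/36 + 0 = 19*(1 + 19/18)/36 + 0 = (19/36)*(37/18) + 0 = 703/648 + 0 = 703/648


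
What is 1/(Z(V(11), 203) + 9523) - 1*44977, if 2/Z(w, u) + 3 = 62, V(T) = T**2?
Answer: -25270732184/561859 ≈ -44977.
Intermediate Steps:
Z(w, u) = 2/59 (Z(w, u) = 2/(-3 + 62) = 2/59)
1/(Z(V(11), 203) + 9523) - 1*44977 = 1/(2/59 + 9523) - 1*44977 = 1/(561859/59) - 44977 = 59/561859 - 44977 = -25270732184/561859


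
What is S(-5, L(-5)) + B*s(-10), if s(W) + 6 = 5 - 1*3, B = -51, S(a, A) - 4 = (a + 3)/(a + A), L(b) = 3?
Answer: 209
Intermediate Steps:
S(a, A) = 4 + (3 + a)/(A + a) (S(a, A) = 4 + (a + 3)/(a + A) = 4 + (3 + a)/(A + a))
s(W) = -4 (s(W) = -6 + (5 - 1*3) = -6 + (5 - 3) = -6 + 2 = -4)
S(-5, L(-5)) + B*s(-10) = (3 + 4*3 + 5*(-5))/(3 - 5) - 51*(-4) = (3 + 12 - 25)/(-2) + 204 = -½*(-10) + 204 = 5 + 204 = 209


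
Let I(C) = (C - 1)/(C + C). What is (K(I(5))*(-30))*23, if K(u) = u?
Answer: -276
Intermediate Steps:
I(C) = (-1 + C)/(2*C) (I(C) = (-1 + C)/((2*C)) = (-1 + C)*(1/(2*C)) = (-1 + C)/(2*C))
(K(I(5))*(-30))*23 = (((½)*(-1 + 5)/5)*(-30))*23 = (((½)*(⅕)*4)*(-30))*23 = ((⅖)*(-30))*23 = -12*23 = -276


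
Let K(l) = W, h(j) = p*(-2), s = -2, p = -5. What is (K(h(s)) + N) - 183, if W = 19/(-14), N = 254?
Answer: 975/14 ≈ 69.643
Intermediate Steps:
h(j) = 10 (h(j) = -5*(-2) = 10)
W = -19/14 (W = 19*(-1/14) = -19/14 ≈ -1.3571)
K(l) = -19/14
(K(h(s)) + N) - 183 = (-19/14 + 254) - 183 = 3537/14 - 183 = 975/14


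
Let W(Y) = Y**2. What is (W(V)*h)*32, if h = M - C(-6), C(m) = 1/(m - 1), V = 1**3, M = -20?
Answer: -4448/7 ≈ -635.43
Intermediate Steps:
V = 1
C(m) = 1/(-1 + m)
h = -139/7 (h = -20 - 1/(-1 - 6) = -20 - 1/(-7) = -20 - 1*(-1/7) = -20 + 1/7 = -139/7 ≈ -19.857)
(W(V)*h)*32 = (1**2*(-139/7))*32 = (1*(-139/7))*32 = -139/7*32 = -4448/7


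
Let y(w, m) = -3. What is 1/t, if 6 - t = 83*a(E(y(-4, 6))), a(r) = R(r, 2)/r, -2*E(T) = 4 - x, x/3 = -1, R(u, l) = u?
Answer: -1/77 ≈ -0.012987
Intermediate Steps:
x = -3 (x = 3*(-1) = -3)
E(T) = -7/2 (E(T) = -(4 - 1*(-3))/2 = -(4 + 3)/2 = -½*7 = -7/2)
a(r) = 1 (a(r) = r/r = 1)
t = -77 (t = 6 - 83 = -77)
1/t = 1/(-77) = -1/77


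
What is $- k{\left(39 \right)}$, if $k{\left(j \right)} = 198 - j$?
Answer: $-159$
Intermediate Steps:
$- k{\left(39 \right)} = - (198 - 39) = \left(-1\right) 159 = -159$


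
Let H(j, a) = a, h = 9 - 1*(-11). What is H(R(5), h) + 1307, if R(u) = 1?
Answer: 1327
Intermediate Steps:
h = 20 (h = 9 + 11 = 20)
H(R(5), h) + 1307 = 20 + 1307 = 1327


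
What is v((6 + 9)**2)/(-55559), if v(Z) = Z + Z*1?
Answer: -450/55559 ≈ -0.0080995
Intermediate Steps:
v(Z) = 2*Z (v(Z) = Z + Z = 2*Z)
v((6 + 9)**2)/(-55559) = (2*(6 + 9)**2)/(-55559) = (2*15**2)*(-1/55559) = (2*225)*(-1/55559) = 450*(-1/55559) = -450/55559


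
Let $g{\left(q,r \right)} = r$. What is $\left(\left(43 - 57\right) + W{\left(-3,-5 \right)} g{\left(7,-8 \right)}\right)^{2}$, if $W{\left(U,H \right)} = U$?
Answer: $100$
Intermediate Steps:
$\left(\left(43 - 57\right) + W{\left(-3,-5 \right)} g{\left(7,-8 \right)}\right)^{2} = \left(\left(43 - 57\right) - -24\right)^{2} = \left(\left(43 - 57\right) + 24\right)^{2} = \left(-14 + 24\right)^{2} = 10^{2} = 100$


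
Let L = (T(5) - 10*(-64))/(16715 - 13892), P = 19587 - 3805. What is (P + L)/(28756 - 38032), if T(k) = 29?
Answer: -14851085/8728716 ≈ -1.7014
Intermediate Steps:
P = 15782
L = 223/941 (L = (29 - 10*(-64))/(16715 - 13892) = (29 + 640)/2823 = 669*(1/2823) = 223/941 ≈ 0.23698)
(P + L)/(28756 - 38032) = (15782 + 223/941)/(28756 - 38032) = (14851085/941)/(-9276) = (14851085/941)*(-1/9276) = -14851085/8728716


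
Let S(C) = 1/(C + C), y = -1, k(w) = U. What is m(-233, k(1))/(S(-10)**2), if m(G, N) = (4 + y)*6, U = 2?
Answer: 7200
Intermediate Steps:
k(w) = 2
S(C) = 1/(2*C)
m(G, N) = 18 (m(G, N) = (4 - 1)*6 = 3*6 = 18)
m(-233, k(1))/(S(-10)**2) = 18/(((1/2)/(-10))**2) = 18/(((1/2)*(-1/10))**2) = 18/((-1/20)**2) = 18/(1/400) = 18*400 = 7200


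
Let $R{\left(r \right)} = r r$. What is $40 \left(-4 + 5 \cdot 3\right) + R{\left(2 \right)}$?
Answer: $444$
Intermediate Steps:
$R{\left(r \right)} = r^{2}$
$40 \left(-4 + 5 \cdot 3\right) + R{\left(2 \right)} = 40 \left(-4 + 5 \cdot 3\right) + 2^{2} = 40 \left(-4 + 15\right) + 4 = 40 \cdot 11 + 4 = 440 + 4 = 444$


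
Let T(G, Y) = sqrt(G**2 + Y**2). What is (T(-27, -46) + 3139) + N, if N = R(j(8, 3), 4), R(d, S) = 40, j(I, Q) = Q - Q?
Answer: 3179 + sqrt(2845) ≈ 3232.3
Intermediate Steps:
j(I, Q) = 0
N = 40
(T(-27, -46) + 3139) + N = (sqrt((-27)**2 + (-46)**2) + 3139) + 40 = (sqrt(729 + 2116) + 3139) + 40 = (sqrt(2845) + 3139) + 40 = (3139 + sqrt(2845)) + 40 = 3179 + sqrt(2845)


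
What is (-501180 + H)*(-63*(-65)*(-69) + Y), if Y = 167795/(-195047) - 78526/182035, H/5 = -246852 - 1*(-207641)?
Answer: 28550403507571669966/144919921 ≈ 1.9701e+11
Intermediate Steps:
H = -196055 (H = 5*(-246852 - 1*(-207641)) = 5*(-246852 + 207641) = 5*(-39211) = -196055)
Y = -6551546221/5072197235 (Y = 167795*(-1/195047) - 78526*1/182035 = -167795/195047 - 11218/26005 = -6551546221/5072197235 ≈ -1.2917)
(-501180 + H)*(-63*(-65)*(-69) + Y) = (-501180 - 196055)*(-63*(-65)*(-69) - 6551546221/5072197235) = -697235*(4095*(-69) - 6551546221/5072197235) = -697235*(-282555 - 6551546221/5072197235) = -697235*(-1433181241281646/5072197235) = 28550403507571669966/144919921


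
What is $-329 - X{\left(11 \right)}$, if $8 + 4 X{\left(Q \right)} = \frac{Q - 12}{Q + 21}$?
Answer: $- \frac{41855}{128} \approx -326.99$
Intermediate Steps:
$X{\left(Q \right)} = -2 + \frac{-12 + Q}{4 \left(21 + Q\right)}$ ($X{\left(Q \right)} = -2 + \frac{\left(Q - 12\right) \frac{1}{Q + 21}}{4} = -2 + \frac{\left(-12 + Q\right) \frac{1}{21 + Q}}{4} = -2 + \frac{\frac{1}{21 + Q} \left(-12 + Q\right)}{4} = -2 + \frac{-12 + Q}{4 \left(21 + Q\right)}$)
$-329 - X{\left(11 \right)} = -329 - \frac{-180 - 77}{4 \left(21 + 11\right)} = -329 - \frac{-180 - 77}{4 \cdot 32} = -329 - \frac{1}{4} \cdot \frac{1}{32} \left(-257\right) = -329 - - \frac{257}{128} = -329 + \frac{257}{128} = - \frac{41855}{128}$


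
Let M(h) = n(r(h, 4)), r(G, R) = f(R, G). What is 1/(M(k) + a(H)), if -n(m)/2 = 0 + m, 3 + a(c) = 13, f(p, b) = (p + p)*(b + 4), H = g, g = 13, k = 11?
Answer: -1/230 ≈ -0.0043478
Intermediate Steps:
H = 13
f(p, b) = 2*p*(4 + b) (f(p, b) = (2*p)*(4 + b) = 2*p*(4 + b))
r(G, R) = 2*R*(4 + G)
a(c) = 10 (a(c) = -3 + 13 = 10)
n(m) = -2*m (n(m) = -2*(0 + m) = -2*m)
M(h) = -64 - 16*h (M(h) = -4*4*(4 + h) = -2*(32 + 8*h) = -64 - 16*h)
1/(M(k) + a(H)) = 1/((-64 - 16*11) + 10) = 1/((-64 - 176) + 10) = 1/(-240 + 10) = 1/(-230) = -1/230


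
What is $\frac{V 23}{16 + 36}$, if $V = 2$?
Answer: $\frac{23}{26} \approx 0.88461$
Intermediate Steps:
$\frac{V 23}{16 + 36} = \frac{2 \cdot 23}{16 + 36} = \frac{46}{52} = 46 \cdot \frac{1}{52} = \frac{23}{26}$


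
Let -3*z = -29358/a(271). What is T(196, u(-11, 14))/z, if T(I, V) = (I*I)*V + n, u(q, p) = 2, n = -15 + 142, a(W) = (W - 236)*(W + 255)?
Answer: 33733695/233 ≈ 1.4478e+5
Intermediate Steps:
a(W) = (-236 + W)*(255 + W)
n = 127
T(I, V) = 127 + V*I² (T(I, V) = (I*I)*V + 127 = I²*V + 127 = V*I² + 127 = 127 + V*I²)
z = 699/1315 (z = -(-9786)/(-60180 + 271² + 19*271) = -(-9786)/(-60180 + 73441 + 5149) = -(-9786)/18410 = -⅓*(-2097/1315) = 699/1315 ≈ 0.53156)
T(196, u(-11, 14))/z = (127 + 2*196²)/(699/1315) = (127 + 2*38416)*(1315/699) = (127 + 76832)*(1315/699) = 76959*(1315/699) = 33733695/233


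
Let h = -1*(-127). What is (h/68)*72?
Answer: 2286/17 ≈ 134.47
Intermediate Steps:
h = 127
(h/68)*72 = (127/68)*72 = 2286/17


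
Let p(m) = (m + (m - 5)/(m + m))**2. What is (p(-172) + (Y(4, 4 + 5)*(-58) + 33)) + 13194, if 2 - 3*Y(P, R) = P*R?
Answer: 15368863651/355008 ≈ 43292.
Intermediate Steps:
Y(P, R) = 2/3 - P*R/3
p(m) = (m + (-5 + m)/(2*m))**2 (p(m) = (m + (-5 + m)/((2*m)))**2 = (m + (-5 + m)*(1/(2*m)))**2 = (m + (-5 + m)/(2*m))**2)
(p(-172) + (Y(4, 4 + 5)*(-58) + 33)) + 13194 = ((1/4)*(-5 - 172 + 2*(-172)**2)**2/(-172)**2 + ((2/3 - 1/3*4*(4 + 5))*(-58) + 33)) + 13194 = ((1/4)*(1/29584)*(-5 - 172 + 2*29584)**2 + ((2/3 - 1/3*4*9)*(-58) + 33)) + 13194 = ((1/4)*(1/29584)*(-5 - 172 + 59168)**2 + ((2/3 - 12)*(-58) + 33)) + 13194 = ((1/4)*(1/29584)*58991**2 + (-34/3*(-58) + 33)) + 13194 = ((1/4)*(1/29584)*3479938081 + (1972/3 + 33)) + 13194 = (3479938081/118336 + 2071/3) + 13194 = 10684888099/355008 + 13194 = 15368863651/355008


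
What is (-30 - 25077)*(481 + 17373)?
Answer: -448260378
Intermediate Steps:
(-30 - 25077)*(481 + 17373) = -25107*17854 = -448260378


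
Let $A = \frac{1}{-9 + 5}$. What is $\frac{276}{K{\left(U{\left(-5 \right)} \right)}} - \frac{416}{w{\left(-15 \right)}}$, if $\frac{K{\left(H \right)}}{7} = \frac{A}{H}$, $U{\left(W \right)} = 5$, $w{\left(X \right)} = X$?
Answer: $- \frac{79888}{105} \approx -760.84$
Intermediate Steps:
$A = - \frac{1}{4}$ ($A = \frac{1}{-4} = - \frac{1}{4} \approx -0.25$)
$K{\left(H \right)} = - \frac{7}{4 H}$ ($K{\left(H \right)} = 7 \left(- \frac{1}{4 H}\right) = - \frac{7}{4 H}$)
$\frac{276}{K{\left(U{\left(-5 \right)} \right)}} - \frac{416}{w{\left(-15 \right)}} = \frac{276}{\left(- \frac{7}{4}\right) \frac{1}{5}} - \frac{416}{-15} = \frac{276}{\left(- \frac{7}{4}\right) \frac{1}{5}} - - \frac{416}{15} = \frac{276}{- \frac{7}{20}} + \frac{416}{15} = 276 \left(- \frac{20}{7}\right) + \frac{416}{15} = - \frac{5520}{7} + \frac{416}{15} = - \frac{79888}{105}$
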